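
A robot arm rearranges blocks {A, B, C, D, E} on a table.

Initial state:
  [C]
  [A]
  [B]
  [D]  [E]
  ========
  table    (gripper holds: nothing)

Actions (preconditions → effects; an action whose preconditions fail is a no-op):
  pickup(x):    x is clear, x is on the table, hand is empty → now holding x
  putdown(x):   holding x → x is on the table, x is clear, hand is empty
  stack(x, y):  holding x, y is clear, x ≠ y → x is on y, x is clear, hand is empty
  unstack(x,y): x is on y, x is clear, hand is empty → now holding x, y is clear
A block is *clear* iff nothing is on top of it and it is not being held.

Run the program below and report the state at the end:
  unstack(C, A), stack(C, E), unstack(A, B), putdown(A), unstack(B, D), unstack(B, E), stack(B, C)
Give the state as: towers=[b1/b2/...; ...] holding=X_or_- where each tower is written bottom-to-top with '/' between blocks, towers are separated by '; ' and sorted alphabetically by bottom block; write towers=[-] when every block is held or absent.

step 1 (unstack(C, A)): towers=[D/B/A; E] holding=C
step 2 (stack(C, E)): towers=[D/B/A; E/C] holding=-
step 3 (unstack(A, B)): towers=[D/B; E/C] holding=A
step 4 (putdown(A)): towers=[A; D/B; E/C] holding=-
step 5 (unstack(B, D)): towers=[A; D; E/C] holding=B
step 6 (unstack(B, E)) [no-op]: towers=[A; D; E/C] holding=B
step 7 (stack(B, C)): towers=[A; D; E/C/B] holding=-

towers=[A; D; E/C/B] holding=-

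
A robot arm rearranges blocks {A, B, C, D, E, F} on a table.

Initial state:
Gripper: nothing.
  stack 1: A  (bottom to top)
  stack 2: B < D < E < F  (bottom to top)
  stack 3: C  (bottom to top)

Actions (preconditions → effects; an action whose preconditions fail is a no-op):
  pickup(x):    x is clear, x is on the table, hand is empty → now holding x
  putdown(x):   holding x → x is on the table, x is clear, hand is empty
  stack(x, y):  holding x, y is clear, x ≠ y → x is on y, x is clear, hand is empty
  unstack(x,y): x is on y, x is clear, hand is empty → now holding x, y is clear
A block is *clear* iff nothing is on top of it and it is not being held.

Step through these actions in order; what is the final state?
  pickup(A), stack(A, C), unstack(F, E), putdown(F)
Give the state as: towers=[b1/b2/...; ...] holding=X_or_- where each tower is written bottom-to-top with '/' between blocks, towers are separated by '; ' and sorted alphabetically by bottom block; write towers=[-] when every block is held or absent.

towers=[B/D/E; C/A; F] holding=-

step 1 (pickup(A)): towers=[B/D/E/F; C] holding=A
step 2 (stack(A, C)): towers=[B/D/E/F; C/A] holding=-
step 3 (unstack(F, E)): towers=[B/D/E; C/A] holding=F
step 4 (putdown(F)): towers=[B/D/E; C/A; F] holding=-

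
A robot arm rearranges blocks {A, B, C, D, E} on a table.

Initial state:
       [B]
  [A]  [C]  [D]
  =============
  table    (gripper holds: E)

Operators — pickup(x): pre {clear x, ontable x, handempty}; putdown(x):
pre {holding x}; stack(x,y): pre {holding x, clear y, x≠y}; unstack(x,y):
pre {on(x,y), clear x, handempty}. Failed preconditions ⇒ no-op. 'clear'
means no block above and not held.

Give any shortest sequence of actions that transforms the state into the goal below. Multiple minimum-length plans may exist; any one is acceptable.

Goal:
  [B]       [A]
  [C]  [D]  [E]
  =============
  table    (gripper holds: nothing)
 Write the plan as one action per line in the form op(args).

step 1 (putdown(E)): towers=[A; C/B; D; E] holding=-
step 2 (pickup(A)): towers=[C/B; D; E] holding=A
step 3 (stack(A, E)): towers=[C/B; D; E/A] holding=-
goal check: towers=[C/B; D; E/A] holding=- — reached (length 3, optimal by BFS)

putdown(E)
pickup(A)
stack(A, E)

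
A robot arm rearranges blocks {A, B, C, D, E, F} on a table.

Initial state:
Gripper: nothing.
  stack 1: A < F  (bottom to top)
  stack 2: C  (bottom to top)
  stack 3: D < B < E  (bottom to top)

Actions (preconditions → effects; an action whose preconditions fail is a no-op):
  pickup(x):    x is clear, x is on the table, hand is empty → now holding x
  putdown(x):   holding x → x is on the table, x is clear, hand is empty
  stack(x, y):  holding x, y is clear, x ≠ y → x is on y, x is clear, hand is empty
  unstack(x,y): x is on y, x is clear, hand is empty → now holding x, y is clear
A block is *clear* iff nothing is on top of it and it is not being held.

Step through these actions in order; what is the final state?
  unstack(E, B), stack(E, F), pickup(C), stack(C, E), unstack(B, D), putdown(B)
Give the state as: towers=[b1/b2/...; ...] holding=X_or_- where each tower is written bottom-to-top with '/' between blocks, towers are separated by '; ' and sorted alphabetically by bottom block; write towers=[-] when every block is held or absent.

towers=[A/F/E/C; B; D] holding=-

step 1 (unstack(E, B)): towers=[A/F; C; D/B] holding=E
step 2 (stack(E, F)): towers=[A/F/E; C; D/B] holding=-
step 3 (pickup(C)): towers=[A/F/E; D/B] holding=C
step 4 (stack(C, E)): towers=[A/F/E/C; D/B] holding=-
step 5 (unstack(B, D)): towers=[A/F/E/C; D] holding=B
step 6 (putdown(B)): towers=[A/F/E/C; B; D] holding=-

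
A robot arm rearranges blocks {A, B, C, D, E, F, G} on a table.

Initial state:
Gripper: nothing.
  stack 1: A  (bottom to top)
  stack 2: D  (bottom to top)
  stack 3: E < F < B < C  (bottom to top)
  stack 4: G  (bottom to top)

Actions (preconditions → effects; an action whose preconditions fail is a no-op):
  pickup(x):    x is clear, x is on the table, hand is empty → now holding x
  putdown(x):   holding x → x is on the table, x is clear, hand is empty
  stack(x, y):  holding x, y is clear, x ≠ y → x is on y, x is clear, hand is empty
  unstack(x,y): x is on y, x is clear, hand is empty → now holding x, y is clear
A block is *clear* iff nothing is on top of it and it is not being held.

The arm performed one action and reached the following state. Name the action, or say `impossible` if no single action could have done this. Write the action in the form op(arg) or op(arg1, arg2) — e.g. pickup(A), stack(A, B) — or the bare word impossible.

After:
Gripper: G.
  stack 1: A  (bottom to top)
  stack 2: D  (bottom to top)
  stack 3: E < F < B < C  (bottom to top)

pickup(G)

target: towers=[A; D; E/F/B/C] holding=G
         pickup(G) → towers=[A; D; E/F/B/C] holding=G  ← match
         pickup(D) → towers=[A; E/F/B/C; G] holding=D
         pickup(A) → towers=[D; E/F/B/C; G] holding=A
     unstack(C, B) → towers=[A; D; E/F/B; G] holding=C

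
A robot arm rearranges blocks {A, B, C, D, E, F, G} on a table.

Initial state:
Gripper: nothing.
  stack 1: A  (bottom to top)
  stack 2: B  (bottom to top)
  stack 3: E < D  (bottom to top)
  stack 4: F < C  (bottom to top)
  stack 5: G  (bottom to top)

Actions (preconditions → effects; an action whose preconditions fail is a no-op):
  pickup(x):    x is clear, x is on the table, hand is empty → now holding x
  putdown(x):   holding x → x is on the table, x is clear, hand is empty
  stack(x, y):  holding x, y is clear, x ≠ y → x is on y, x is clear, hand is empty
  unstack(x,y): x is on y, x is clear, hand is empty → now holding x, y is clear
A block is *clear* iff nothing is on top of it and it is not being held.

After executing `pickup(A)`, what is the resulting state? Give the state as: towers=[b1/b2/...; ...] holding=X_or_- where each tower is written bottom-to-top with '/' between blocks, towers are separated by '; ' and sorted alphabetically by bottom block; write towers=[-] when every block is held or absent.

towers=[B; E/D; F/C; G] holding=A

before: towers=[A; B; E/D; F/C; G] holding=-
pre[pickup(A)]: clear(A) yes, ontable(A) yes, handempty yes
all met → apply pickup(A)
after:  towers=[B; E/D; F/C; G] holding=A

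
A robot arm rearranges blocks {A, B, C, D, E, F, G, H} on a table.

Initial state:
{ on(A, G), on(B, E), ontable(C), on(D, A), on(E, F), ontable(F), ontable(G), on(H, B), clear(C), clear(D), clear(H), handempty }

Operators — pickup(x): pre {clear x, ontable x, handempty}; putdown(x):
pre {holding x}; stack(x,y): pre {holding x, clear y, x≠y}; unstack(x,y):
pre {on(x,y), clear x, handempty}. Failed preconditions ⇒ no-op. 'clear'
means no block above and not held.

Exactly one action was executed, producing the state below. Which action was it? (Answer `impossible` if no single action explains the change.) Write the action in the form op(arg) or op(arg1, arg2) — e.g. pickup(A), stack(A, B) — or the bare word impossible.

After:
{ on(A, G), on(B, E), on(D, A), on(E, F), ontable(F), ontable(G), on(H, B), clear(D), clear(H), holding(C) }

pickup(C)

target: towers=[F/E/B/H; G/A/D] holding=C
     unstack(H, B) → towers=[C; F/E/B; G/A/D] holding=H
     unstack(D, A) → towers=[C; F/E/B/H; G/A] holding=D
         pickup(C) → towers=[F/E/B/H; G/A/D] holding=C  ← match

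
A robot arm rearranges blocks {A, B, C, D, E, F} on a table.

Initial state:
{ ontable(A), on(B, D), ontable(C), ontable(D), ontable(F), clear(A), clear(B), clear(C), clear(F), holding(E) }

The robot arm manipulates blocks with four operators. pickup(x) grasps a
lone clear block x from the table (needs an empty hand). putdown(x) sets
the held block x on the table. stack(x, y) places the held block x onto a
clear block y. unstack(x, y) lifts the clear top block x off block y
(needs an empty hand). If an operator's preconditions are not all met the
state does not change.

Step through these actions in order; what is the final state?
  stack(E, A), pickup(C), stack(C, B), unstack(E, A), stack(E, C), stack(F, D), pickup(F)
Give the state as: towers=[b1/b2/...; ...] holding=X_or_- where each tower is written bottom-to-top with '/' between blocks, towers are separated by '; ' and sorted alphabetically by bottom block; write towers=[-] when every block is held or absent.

step 1 (stack(E, A)): towers=[A/E; C; D/B; F] holding=-
step 2 (pickup(C)): towers=[A/E; D/B; F] holding=C
step 3 (stack(C, B)): towers=[A/E; D/B/C; F] holding=-
step 4 (unstack(E, A)): towers=[A; D/B/C; F] holding=E
step 5 (stack(E, C)): towers=[A; D/B/C/E; F] holding=-
step 6 (stack(F, D)) [no-op]: towers=[A; D/B/C/E; F] holding=-
step 7 (pickup(F)): towers=[A; D/B/C/E] holding=F

towers=[A; D/B/C/E] holding=F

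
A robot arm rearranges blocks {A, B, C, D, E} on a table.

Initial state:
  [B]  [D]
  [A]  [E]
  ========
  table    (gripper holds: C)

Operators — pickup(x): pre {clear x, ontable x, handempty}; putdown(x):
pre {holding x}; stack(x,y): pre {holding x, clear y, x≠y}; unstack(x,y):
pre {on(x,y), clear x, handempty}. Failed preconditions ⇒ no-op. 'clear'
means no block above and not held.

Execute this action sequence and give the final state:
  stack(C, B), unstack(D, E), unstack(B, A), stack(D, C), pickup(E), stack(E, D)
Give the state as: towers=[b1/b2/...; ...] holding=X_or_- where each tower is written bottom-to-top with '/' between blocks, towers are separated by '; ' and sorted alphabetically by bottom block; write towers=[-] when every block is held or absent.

step 1 (stack(C, B)): towers=[A/B/C; E/D] holding=-
step 2 (unstack(D, E)): towers=[A/B/C; E] holding=D
step 3 (unstack(B, A)) [no-op]: towers=[A/B/C; E] holding=D
step 4 (stack(D, C)): towers=[A/B/C/D; E] holding=-
step 5 (pickup(E)): towers=[A/B/C/D] holding=E
step 6 (stack(E, D)): towers=[A/B/C/D/E] holding=-

towers=[A/B/C/D/E] holding=-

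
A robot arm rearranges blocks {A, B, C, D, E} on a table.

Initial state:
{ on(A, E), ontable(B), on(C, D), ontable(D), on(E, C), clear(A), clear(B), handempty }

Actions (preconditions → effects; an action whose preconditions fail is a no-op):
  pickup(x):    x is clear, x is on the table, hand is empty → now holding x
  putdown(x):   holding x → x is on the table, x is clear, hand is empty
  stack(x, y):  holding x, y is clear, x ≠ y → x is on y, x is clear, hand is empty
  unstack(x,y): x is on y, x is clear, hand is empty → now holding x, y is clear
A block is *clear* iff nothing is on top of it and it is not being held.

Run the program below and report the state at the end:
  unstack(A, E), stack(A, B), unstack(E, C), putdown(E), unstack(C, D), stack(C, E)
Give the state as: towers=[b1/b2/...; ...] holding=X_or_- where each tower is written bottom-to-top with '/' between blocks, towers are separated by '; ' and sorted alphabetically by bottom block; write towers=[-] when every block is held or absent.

towers=[B/A; D; E/C] holding=-

step 1 (unstack(A, E)): towers=[B; D/C/E] holding=A
step 2 (stack(A, B)): towers=[B/A; D/C/E] holding=-
step 3 (unstack(E, C)): towers=[B/A; D/C] holding=E
step 4 (putdown(E)): towers=[B/A; D/C; E] holding=-
step 5 (unstack(C, D)): towers=[B/A; D; E] holding=C
step 6 (stack(C, E)): towers=[B/A; D; E/C] holding=-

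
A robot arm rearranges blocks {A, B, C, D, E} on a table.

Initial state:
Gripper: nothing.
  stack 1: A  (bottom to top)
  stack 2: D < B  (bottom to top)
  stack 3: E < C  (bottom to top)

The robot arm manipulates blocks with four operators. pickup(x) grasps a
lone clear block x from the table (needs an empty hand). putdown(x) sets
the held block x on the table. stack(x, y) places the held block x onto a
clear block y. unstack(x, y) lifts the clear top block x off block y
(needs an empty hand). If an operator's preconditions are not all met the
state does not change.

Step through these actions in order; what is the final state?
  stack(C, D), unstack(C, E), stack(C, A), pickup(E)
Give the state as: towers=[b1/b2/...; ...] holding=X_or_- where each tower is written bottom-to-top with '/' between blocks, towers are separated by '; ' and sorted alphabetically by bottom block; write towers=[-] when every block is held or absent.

step 1 (stack(C, D)) [no-op]: towers=[A; D/B; E/C] holding=-
step 2 (unstack(C, E)): towers=[A; D/B; E] holding=C
step 3 (stack(C, A)): towers=[A/C; D/B; E] holding=-
step 4 (pickup(E)): towers=[A/C; D/B] holding=E

towers=[A/C; D/B] holding=E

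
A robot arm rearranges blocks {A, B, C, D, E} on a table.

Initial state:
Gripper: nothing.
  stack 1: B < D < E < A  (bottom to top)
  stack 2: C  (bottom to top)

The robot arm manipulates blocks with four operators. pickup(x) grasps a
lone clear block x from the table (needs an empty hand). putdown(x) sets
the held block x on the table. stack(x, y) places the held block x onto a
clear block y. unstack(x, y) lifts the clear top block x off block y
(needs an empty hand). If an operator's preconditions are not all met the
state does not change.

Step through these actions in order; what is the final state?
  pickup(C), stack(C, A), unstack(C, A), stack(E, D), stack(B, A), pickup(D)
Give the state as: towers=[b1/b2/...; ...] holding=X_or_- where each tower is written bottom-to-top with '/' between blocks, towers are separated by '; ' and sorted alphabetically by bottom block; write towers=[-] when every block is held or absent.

towers=[B/D/E/A] holding=C

step 1 (pickup(C)): towers=[B/D/E/A] holding=C
step 2 (stack(C, A)): towers=[B/D/E/A/C] holding=-
step 3 (unstack(C, A)): towers=[B/D/E/A] holding=C
step 4 (stack(E, D)) [no-op]: towers=[B/D/E/A] holding=C
step 5 (stack(B, A)) [no-op]: towers=[B/D/E/A] holding=C
step 6 (pickup(D)) [no-op]: towers=[B/D/E/A] holding=C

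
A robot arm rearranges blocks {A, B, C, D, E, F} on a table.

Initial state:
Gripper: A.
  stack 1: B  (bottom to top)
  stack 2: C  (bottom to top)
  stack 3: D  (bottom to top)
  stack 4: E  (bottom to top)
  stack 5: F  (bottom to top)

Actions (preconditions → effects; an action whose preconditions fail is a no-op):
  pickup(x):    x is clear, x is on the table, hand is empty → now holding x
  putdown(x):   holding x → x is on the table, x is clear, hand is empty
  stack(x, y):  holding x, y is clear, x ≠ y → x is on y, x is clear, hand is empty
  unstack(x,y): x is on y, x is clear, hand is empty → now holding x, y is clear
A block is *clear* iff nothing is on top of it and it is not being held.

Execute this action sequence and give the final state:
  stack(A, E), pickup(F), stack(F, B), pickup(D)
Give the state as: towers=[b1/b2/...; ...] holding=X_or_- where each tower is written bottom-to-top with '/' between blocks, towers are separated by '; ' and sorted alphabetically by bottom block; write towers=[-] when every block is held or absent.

towers=[B/F; C; E/A] holding=D

step 1 (stack(A, E)): towers=[B; C; D; E/A; F] holding=-
step 2 (pickup(F)): towers=[B; C; D; E/A] holding=F
step 3 (stack(F, B)): towers=[B/F; C; D; E/A] holding=-
step 4 (pickup(D)): towers=[B/F; C; E/A] holding=D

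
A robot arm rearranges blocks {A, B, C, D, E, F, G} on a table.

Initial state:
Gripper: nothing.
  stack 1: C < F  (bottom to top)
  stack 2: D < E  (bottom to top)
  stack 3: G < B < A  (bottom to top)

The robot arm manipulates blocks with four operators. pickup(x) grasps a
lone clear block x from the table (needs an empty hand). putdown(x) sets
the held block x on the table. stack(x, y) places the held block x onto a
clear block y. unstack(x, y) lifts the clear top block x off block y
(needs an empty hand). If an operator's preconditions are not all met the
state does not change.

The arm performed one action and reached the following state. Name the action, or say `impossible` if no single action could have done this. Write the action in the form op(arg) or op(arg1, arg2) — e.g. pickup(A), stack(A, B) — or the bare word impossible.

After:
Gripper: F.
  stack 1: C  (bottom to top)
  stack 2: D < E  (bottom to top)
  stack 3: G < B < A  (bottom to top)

target: towers=[C; D/E; G/B/A] holding=F
     unstack(F, C) → towers=[C; D/E; G/B/A] holding=F  ← match
     unstack(A, B) → towers=[C/F; D/E; G/B] holding=A
     unstack(E, D) → towers=[C/F; D; G/B/A] holding=E

unstack(F, C)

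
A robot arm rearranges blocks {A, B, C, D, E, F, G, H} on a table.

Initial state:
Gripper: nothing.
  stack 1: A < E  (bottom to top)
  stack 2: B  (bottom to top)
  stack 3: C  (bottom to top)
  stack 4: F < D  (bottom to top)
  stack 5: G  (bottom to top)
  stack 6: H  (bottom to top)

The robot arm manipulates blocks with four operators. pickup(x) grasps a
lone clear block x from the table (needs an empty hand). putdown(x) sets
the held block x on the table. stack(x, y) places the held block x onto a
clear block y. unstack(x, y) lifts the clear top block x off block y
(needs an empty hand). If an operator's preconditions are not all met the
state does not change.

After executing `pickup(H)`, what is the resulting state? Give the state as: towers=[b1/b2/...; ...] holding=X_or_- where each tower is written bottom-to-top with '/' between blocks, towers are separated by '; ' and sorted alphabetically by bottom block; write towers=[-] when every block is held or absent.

before: towers=[A/E; B; C; F/D; G; H] holding=-
pre[pickup(H)]: clear(H) yes, ontable(H) yes, handempty yes
all met → apply pickup(H)
after:  towers=[A/E; B; C; F/D; G] holding=H

towers=[A/E; B; C; F/D; G] holding=H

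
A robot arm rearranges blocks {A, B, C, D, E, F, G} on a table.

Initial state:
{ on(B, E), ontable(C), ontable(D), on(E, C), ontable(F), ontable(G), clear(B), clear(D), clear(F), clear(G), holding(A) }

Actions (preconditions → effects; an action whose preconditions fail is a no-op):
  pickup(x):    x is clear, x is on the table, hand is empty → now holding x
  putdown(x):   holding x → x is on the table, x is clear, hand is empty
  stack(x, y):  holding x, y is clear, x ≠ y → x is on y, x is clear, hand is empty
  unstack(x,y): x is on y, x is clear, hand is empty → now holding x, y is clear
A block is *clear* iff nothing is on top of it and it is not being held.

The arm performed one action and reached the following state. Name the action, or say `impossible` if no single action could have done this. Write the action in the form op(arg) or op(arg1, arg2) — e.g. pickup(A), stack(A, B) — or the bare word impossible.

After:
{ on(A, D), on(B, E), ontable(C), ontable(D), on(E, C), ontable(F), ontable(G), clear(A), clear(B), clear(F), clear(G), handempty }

target: towers=[C/E/B; D/A; F; G] holding=-
        putdown(A) → towers=[A; C/E/B; D; F; G] holding=-
       stack(A, B) → towers=[C/E/B/A; D; F; G] holding=-
       stack(A, F) → towers=[C/E/B; D; F/A; G] holding=-
       stack(A, G) → towers=[C/E/B; D; F; G/A] holding=-
       stack(A, D) → towers=[C/E/B; D/A; F; G] holding=-  ← match

stack(A, D)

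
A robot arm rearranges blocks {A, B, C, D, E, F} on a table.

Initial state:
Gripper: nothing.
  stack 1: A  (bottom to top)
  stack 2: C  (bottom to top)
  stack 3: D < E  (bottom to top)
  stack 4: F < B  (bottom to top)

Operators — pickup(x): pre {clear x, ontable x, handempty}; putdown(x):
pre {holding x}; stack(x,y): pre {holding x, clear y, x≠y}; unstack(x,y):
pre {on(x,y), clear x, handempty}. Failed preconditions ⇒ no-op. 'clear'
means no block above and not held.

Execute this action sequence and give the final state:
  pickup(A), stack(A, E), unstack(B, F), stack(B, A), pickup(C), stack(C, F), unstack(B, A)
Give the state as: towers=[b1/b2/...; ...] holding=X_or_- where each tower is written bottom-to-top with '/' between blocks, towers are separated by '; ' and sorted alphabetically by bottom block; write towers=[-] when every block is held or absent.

towers=[D/E/A; F/C] holding=B

step 1 (pickup(A)): towers=[C; D/E; F/B] holding=A
step 2 (stack(A, E)): towers=[C; D/E/A; F/B] holding=-
step 3 (unstack(B, F)): towers=[C; D/E/A; F] holding=B
step 4 (stack(B, A)): towers=[C; D/E/A/B; F] holding=-
step 5 (pickup(C)): towers=[D/E/A/B; F] holding=C
step 6 (stack(C, F)): towers=[D/E/A/B; F/C] holding=-
step 7 (unstack(B, A)): towers=[D/E/A; F/C] holding=B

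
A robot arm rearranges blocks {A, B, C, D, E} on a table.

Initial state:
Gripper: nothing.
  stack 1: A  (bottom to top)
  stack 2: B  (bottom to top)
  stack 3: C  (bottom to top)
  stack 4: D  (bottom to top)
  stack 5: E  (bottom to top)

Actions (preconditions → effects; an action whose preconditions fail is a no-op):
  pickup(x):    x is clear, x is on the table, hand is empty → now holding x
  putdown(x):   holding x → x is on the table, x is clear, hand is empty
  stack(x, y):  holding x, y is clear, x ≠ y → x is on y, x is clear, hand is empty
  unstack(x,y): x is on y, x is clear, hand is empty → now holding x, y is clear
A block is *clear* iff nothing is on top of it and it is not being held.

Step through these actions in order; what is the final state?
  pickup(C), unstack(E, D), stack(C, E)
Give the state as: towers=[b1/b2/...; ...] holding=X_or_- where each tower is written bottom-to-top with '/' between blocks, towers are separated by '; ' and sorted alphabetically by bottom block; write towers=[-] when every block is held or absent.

step 1 (pickup(C)): towers=[A; B; D; E] holding=C
step 2 (unstack(E, D)) [no-op]: towers=[A; B; D; E] holding=C
step 3 (stack(C, E)): towers=[A; B; D; E/C] holding=-

towers=[A; B; D; E/C] holding=-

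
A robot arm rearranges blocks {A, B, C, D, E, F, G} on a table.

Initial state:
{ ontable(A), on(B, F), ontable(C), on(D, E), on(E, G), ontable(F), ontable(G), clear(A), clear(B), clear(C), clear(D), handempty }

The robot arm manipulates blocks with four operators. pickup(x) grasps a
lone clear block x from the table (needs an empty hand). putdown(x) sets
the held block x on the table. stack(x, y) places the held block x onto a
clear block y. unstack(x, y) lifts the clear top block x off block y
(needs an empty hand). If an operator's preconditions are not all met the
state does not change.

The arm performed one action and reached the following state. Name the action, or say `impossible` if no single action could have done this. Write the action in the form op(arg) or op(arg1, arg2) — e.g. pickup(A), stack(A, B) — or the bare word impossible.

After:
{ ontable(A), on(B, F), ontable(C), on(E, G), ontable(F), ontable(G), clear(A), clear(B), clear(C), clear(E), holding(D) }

target: towers=[A; C; F/B; G/E] holding=D
     unstack(B, F) → towers=[A; C; F; G/E/D] holding=B
     unstack(D, E) → towers=[A; C; F/B; G/E] holding=D  ← match
         pickup(A) → towers=[C; F/B; G/E/D] holding=A
         pickup(C) → towers=[A; F/B; G/E/D] holding=C

unstack(D, E)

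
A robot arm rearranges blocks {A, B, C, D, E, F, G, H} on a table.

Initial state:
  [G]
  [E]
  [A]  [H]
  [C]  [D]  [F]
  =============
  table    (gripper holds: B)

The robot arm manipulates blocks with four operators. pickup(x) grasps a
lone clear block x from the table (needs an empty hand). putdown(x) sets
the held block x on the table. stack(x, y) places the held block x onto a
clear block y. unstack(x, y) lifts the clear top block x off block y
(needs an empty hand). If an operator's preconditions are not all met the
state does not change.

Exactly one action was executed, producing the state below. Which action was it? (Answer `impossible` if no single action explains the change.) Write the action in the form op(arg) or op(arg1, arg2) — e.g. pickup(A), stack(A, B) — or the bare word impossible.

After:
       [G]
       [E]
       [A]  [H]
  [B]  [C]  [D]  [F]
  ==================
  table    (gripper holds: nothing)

target: towers=[B; C/A/E/G; D/H; F] holding=-
        putdown(B) → towers=[B; C/A/E/G; D/H; F] holding=-  ← match
       stack(B, G) → towers=[C/A/E/G/B; D/H; F] holding=-
       stack(B, H) → towers=[C/A/E/G; D/H/B; F] holding=-
       stack(B, F) → towers=[C/A/E/G; D/H; F/B] holding=-

putdown(B)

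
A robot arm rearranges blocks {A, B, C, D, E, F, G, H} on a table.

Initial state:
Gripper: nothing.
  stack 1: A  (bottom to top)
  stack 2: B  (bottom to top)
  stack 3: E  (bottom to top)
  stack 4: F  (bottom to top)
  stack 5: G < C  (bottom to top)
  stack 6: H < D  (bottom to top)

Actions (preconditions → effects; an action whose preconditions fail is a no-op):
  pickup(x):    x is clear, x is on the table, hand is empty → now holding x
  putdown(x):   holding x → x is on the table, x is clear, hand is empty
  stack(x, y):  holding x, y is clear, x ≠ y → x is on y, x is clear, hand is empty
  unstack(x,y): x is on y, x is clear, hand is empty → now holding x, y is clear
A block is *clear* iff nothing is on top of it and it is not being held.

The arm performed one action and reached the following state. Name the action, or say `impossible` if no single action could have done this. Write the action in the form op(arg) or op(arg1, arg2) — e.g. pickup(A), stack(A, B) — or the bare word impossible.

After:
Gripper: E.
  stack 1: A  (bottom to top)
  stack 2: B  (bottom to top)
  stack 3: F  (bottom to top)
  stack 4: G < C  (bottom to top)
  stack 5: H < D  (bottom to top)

pickup(E)

target: towers=[A; B; F; G/C; H/D] holding=E
         pickup(A) → towers=[B; E; F; G/C; H/D] holding=A
         pickup(E) → towers=[A; B; F; G/C; H/D] holding=E  ← match
         pickup(B) → towers=[A; E; F; G/C; H/D] holding=B
         pickup(F) → towers=[A; B; E; G/C; H/D] holding=F
     unstack(D, H) → towers=[A; B; E; F; G/C; H] holding=D
     unstack(C, G) → towers=[A; B; E; F; G; H/D] holding=C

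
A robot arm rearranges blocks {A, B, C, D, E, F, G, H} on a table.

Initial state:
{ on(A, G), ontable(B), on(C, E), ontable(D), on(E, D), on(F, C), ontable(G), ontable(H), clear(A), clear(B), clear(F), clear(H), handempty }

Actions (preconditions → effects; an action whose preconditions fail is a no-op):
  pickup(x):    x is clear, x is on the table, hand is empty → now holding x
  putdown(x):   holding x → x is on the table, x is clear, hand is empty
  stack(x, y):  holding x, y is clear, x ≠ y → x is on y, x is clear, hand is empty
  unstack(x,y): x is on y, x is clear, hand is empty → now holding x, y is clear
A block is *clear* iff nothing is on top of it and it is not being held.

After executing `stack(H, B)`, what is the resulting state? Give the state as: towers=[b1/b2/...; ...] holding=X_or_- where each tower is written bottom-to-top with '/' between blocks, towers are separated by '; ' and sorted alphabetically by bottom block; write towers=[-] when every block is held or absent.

towers=[B; D/E/C/F; G/A; H] holding=-

before: towers=[B; D/E/C/F; G/A; H] holding=-
pre[stack(H, B)]: holding(H) no, clear(B) yes, H≠B yes
holding(H) unmet → stack(H, B) is a no-op
after:  towers=[B; D/E/C/F; G/A; H] holding=-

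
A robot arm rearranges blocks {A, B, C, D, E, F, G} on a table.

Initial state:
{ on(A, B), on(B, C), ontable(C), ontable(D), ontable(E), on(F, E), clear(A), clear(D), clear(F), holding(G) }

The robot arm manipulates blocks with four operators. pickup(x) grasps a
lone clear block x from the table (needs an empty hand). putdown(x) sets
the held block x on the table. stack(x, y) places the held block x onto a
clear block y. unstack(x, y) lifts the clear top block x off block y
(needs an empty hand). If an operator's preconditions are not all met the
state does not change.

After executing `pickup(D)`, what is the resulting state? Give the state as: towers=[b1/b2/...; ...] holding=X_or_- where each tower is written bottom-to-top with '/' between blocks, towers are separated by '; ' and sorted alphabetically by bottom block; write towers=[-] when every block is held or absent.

before: towers=[C/B/A; D; E/F] holding=G
pre[pickup(D)]: clear(D) yes, ontable(D) yes, handempty no
handempty unmet → pickup(D) is a no-op
after:  towers=[C/B/A; D; E/F] holding=G

towers=[C/B/A; D; E/F] holding=G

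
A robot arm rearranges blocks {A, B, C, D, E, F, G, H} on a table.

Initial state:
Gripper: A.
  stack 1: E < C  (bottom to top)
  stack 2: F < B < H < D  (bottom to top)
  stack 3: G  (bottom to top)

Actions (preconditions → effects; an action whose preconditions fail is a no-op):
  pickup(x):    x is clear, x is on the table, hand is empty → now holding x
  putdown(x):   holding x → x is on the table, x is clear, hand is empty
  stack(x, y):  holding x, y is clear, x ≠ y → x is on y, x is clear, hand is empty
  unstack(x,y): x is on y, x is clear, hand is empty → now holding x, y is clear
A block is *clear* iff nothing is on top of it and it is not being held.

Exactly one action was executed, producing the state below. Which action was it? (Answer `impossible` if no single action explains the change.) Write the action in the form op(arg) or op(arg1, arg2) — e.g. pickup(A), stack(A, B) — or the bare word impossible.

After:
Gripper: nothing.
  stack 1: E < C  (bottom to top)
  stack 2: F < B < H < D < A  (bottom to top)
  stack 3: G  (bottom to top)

target: towers=[E/C; F/B/H/D/A; G] holding=-
        putdown(A) → towers=[A; E/C; F/B/H/D; G] holding=-
       stack(A, G) → towers=[E/C; F/B/H/D; G/A] holding=-
       stack(A, D) → towers=[E/C; F/B/H/D/A; G] holding=-  ← match
       stack(A, C) → towers=[E/C/A; F/B/H/D; G] holding=-

stack(A, D)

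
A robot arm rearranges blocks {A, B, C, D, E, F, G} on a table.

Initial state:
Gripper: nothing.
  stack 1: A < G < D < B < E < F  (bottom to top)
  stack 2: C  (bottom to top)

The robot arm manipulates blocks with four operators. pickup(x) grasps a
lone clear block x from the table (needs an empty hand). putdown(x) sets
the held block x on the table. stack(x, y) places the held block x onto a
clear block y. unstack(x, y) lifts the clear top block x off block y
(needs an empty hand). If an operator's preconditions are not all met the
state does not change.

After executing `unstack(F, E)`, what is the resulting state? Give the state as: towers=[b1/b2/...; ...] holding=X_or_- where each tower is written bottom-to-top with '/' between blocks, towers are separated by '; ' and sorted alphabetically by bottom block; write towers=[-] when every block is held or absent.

towers=[A/G/D/B/E; C] holding=F

before: towers=[A/G/D/B/E/F; C] holding=-
pre[unstack(F, E)]: on(F,E) ✓, clear(F) ✓, handempty ✓
all met → apply unstack(F, E)
after:  towers=[A/G/D/B/E; C] holding=F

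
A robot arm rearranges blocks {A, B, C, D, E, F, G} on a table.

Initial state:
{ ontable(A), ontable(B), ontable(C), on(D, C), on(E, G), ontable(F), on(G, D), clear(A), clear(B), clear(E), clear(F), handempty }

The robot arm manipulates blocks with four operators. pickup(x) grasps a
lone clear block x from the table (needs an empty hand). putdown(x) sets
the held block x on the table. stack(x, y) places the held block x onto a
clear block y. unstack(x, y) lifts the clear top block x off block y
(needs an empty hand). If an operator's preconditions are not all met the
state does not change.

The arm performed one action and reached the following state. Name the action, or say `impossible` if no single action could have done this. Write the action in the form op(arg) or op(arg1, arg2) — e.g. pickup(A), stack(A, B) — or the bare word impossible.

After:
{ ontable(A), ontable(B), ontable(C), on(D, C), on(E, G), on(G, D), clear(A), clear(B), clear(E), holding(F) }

target: towers=[A; B; C/D/G/E] holding=F
         pickup(B) → towers=[A; C/D/G/E; F] holding=B
         pickup(F) → towers=[A; B; C/D/G/E] holding=F  ← match
         pickup(A) → towers=[B; C/D/G/E; F] holding=A
     unstack(E, G) → towers=[A; B; C/D/G; F] holding=E

pickup(F)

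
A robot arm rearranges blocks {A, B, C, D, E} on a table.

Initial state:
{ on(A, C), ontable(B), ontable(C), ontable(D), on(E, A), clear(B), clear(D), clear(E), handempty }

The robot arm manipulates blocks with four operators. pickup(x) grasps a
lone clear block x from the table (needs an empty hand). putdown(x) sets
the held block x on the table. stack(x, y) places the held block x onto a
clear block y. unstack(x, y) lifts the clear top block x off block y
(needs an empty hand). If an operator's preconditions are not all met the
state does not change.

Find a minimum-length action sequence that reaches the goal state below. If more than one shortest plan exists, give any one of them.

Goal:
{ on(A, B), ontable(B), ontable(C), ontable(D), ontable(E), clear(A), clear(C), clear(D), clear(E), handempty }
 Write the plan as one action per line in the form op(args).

step 1 (unstack(E, A)): towers=[B; C/A; D] holding=E
step 2 (putdown(E)): towers=[B; C/A; D; E] holding=-
step 3 (unstack(A, C)): towers=[B; C; D; E] holding=A
step 4 (stack(A, B)): towers=[B/A; C; D; E] holding=-
goal check: towers=[B/A; C; D; E] holding=- — reached (length 4, optimal by BFS)

unstack(E, A)
putdown(E)
unstack(A, C)
stack(A, B)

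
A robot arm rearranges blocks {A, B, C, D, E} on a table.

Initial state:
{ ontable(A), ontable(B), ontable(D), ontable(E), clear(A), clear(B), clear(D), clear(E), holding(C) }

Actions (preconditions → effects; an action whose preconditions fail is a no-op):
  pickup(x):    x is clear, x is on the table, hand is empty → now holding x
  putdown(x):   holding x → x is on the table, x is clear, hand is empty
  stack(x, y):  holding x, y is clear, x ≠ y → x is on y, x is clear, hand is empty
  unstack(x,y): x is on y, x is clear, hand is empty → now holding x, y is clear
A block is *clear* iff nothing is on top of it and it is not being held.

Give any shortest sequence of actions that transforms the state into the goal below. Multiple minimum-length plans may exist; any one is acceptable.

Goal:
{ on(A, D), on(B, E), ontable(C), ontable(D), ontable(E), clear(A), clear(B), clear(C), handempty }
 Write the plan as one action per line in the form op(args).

step 1 (putdown(C)): towers=[A; B; C; D; E] holding=-
step 2 (pickup(B)): towers=[A; C; D; E] holding=B
step 3 (stack(B, E)): towers=[A; C; D; E/B] holding=-
step 4 (pickup(A)): towers=[C; D; E/B] holding=A
step 5 (stack(A, D)): towers=[C; D/A; E/B] holding=-
goal check: towers=[C; D/A; E/B] holding=- — reached (length 5, optimal by BFS)

putdown(C)
pickup(B)
stack(B, E)
pickup(A)
stack(A, D)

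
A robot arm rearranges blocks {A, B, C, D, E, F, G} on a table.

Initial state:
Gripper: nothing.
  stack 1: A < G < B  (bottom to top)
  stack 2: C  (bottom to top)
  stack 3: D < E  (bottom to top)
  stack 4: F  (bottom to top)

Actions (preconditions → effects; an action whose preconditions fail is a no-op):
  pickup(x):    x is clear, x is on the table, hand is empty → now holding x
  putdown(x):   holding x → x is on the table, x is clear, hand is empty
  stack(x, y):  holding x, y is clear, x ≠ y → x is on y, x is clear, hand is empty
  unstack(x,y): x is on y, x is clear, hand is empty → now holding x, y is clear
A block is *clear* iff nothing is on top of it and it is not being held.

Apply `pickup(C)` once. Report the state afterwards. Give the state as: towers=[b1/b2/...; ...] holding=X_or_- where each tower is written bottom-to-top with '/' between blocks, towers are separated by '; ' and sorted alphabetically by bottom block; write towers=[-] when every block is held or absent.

towers=[A/G/B; D/E; F] holding=C

before: towers=[A/G/B; C; D/E; F] holding=-
pre[pickup(C)]: clear(C) ✓, ontable(C) ✓, handempty ✓
all met → apply pickup(C)
after:  towers=[A/G/B; D/E; F] holding=C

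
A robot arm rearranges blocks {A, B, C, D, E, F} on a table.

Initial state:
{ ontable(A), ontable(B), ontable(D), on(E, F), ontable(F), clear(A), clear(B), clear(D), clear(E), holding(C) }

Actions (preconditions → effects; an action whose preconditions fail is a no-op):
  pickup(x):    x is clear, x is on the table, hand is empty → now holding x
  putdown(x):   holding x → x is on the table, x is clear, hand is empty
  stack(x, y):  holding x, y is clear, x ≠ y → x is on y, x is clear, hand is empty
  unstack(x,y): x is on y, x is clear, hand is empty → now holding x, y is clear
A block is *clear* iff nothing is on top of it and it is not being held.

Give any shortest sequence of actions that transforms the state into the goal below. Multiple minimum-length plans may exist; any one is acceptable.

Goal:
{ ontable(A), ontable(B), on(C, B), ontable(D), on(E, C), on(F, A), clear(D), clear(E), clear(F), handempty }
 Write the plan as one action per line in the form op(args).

stack(C, B)
unstack(E, F)
stack(E, C)
pickup(F)
stack(F, A)

step 1 (stack(C, B)): towers=[A; B/C; D; F/E] holding=-
step 2 (unstack(E, F)): towers=[A; B/C; D; F] holding=E
step 3 (stack(E, C)): towers=[A; B/C/E; D; F] holding=-
step 4 (pickup(F)): towers=[A; B/C/E; D] holding=F
step 5 (stack(F, A)): towers=[A/F; B/C/E; D] holding=-
goal check: towers=[A/F; B/C/E; D] holding=- — reached (length 5, optimal by BFS)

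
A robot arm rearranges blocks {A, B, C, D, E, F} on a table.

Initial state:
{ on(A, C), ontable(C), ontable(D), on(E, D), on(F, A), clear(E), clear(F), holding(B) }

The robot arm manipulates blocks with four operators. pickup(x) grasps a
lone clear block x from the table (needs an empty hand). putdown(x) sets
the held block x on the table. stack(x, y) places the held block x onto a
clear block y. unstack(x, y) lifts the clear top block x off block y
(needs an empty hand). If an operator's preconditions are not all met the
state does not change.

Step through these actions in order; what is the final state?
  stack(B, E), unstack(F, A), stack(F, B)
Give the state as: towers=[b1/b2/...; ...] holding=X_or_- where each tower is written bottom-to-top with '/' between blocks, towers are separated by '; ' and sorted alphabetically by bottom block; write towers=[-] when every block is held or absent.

towers=[C/A; D/E/B/F] holding=-

step 1 (stack(B, E)): towers=[C/A/F; D/E/B] holding=-
step 2 (unstack(F, A)): towers=[C/A; D/E/B] holding=F
step 3 (stack(F, B)): towers=[C/A; D/E/B/F] holding=-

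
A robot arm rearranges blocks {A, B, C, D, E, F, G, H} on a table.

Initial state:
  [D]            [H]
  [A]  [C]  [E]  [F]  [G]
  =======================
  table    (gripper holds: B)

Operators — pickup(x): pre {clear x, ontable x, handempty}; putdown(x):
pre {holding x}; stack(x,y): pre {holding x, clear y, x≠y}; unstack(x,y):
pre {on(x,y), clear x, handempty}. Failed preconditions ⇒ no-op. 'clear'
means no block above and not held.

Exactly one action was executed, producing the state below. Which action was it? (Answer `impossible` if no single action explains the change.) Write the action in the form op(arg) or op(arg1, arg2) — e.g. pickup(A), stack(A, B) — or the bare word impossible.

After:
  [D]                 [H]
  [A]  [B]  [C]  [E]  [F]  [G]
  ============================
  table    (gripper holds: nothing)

putdown(B)

target: towers=[A/D; B; C; E; F/H; G] holding=-
        putdown(B) → towers=[A/D; B; C; E; F/H; G] holding=-  ← match
       stack(B, G) → towers=[A/D; C; E; F/H; G/B] holding=-
       stack(B, E) → towers=[A/D; C; E/B; F/H; G] holding=-
       stack(B, H) → towers=[A/D; C; E; F/H/B; G] holding=-
       stack(B, D) → towers=[A/D/B; C; E; F/H; G] holding=-
       stack(B, C) → towers=[A/D; C/B; E; F/H; G] holding=-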